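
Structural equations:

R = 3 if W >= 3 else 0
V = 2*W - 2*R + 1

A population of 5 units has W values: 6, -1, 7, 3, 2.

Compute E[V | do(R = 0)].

Under do(R=0), R's equation is replaced by R=0 for every unit. Per-unit V: 13, -1, 15, 7, 5. Mean = 7.8.

7.8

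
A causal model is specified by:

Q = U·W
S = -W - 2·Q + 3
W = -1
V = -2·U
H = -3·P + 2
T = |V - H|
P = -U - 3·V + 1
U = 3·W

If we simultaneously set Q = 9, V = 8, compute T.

54

The joint intervention fixes Q = 9, V = 8, removing each variable's own equation.
U = 3·W  [with W=-1]  = -3
P = -U - 3·V + 1  [with U=-3, V=8]  = -20
H = -3·P + 2  [with P=-20]  = 62
T = |V - H|  [with V=8, H=62]  = 54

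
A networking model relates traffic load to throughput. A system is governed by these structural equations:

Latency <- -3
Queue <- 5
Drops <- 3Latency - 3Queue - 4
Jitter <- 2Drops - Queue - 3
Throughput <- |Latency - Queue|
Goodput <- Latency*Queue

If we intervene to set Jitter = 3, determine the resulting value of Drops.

-28

Under do(Jitter=3), the mechanism Jitter <- 2Drops - Queue - 3 is discarded; Jitter is fixed at 3.
Since Drops is not a descendant of the intervened variable, it is unaffected.
Drops = 3Latency - 3Queue - 4  [with Latency=-3, Queue=5]  = -28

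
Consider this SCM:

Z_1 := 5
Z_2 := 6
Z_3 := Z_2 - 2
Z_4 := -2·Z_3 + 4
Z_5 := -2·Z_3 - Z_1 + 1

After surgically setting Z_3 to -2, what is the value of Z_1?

Under do(Z_3=-2), the mechanism Z_3 := Z_2 - 2 is discarded; Z_3 is fixed at -2.
Z_1 is not downstream of the intervention, so its value is determined by the original equations.

5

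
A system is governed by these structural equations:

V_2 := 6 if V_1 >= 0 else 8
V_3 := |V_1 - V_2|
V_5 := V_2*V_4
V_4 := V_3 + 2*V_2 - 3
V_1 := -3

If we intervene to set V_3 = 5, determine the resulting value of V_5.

144

do(V_3=5) replaces the equation V_3 := |V_1 - V_2| with the constant V_3 = 5.
V_2 = 6 if V_1 >= 0 else 8  [with V_1=-3]  = 8
V_4 = V_3 + 2*V_2 - 3  [with V_3=5, V_2=8]  = 18
V_5 = V_2*V_4  [with V_2=8, V_4=18]  = 144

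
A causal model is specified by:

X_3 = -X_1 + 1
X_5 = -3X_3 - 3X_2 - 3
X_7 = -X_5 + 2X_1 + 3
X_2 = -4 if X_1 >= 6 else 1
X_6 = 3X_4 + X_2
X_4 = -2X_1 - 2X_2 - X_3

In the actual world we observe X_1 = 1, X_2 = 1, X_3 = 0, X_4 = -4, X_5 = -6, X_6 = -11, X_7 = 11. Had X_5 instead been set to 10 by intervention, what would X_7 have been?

-5

Under do(X_5=10), the mechanism X_5 = -3X_3 - 3X_2 - 3 is discarded; X_5 is fixed at 10.
X_7 = -X_5 + 2X_1 + 3  [with X_5=10, X_1=1]  = -5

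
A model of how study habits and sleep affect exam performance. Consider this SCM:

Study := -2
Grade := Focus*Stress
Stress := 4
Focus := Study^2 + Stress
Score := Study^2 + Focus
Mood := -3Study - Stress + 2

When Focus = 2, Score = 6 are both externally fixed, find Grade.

Setting Focus = 2, Score = 6 by intervention discards those variables' equations.
Grade = Focus*Stress  [with Focus=2, Stress=4]  = 8

8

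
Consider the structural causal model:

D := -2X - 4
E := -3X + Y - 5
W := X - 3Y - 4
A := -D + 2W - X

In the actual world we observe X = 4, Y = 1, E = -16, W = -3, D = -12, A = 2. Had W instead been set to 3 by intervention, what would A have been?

14

Under do(W=3), the mechanism W := X - 3Y - 4 is discarded; W is fixed at 3.
D = -2X - 4  [with X=4]  = -12
A = -D + 2W - X  [with D=-12, W=3, X=4]  = 14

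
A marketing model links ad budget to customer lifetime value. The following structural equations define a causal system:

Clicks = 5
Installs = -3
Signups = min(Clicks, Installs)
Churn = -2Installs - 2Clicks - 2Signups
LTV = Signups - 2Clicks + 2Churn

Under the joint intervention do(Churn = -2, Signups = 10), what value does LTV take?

The joint intervention fixes Churn = -2, Signups = 10, removing each variable's own equation.
LTV = Signups - 2Clicks + 2Churn  [with Signups=10, Clicks=5, Churn=-2]  = -4

-4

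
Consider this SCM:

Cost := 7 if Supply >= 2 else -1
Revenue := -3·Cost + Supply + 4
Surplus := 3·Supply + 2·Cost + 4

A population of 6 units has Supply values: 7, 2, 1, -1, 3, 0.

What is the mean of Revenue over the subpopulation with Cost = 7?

Conditioning on Cost=7 selects the 3 unit(s) with Supply ∈ {7, 2, 3}. Their Revenue values: -10, -15, -14. Mean = -13.

-13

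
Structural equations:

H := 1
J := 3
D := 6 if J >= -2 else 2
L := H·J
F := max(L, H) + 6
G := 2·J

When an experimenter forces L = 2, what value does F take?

do(L=2) replaces the equation L := H·J with the constant L = 2.
F = max(L, H) + 6  [with L=2, H=1]  = 8

8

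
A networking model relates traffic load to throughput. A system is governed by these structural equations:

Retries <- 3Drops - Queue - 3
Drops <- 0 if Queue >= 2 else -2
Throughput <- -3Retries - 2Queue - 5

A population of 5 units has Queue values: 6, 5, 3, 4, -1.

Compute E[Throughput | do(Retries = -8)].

The intervention sets Retries=-8 in all 5 units regardless of Queue. Recomputing Throughput per unit gives 7, 9, 13, 11, 21; average 12.2.

12.2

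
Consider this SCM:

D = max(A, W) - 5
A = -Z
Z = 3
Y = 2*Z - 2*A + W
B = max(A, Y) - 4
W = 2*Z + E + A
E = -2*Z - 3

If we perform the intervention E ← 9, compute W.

The intervention breaks the incoming arrows to E: E = -2*Z - 3 no longer applies, and E = 9.
A = -Z  [with Z=3]  = -3
W = 2*Z + E + A  [with Z=3, E=9, A=-3]  = 12

12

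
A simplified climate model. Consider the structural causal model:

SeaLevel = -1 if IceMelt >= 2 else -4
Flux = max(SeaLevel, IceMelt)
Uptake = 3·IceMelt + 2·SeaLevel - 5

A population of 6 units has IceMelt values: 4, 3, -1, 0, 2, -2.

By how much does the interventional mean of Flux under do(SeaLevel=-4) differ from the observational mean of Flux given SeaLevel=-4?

The intervention sets SeaLevel=-4 in all 6 units regardless of IceMelt. Recomputing Flux per unit gives 4, 3, -1, 0, 2, -2; average 1.
E[Flux|SeaLevel=-4] averages over only the 3 units with SeaLevel=-4 (IceMelt = -1, 0, -2): Flux = -1, 0, -2, mean -1.
Difference = 1 − (-1) = 2.

2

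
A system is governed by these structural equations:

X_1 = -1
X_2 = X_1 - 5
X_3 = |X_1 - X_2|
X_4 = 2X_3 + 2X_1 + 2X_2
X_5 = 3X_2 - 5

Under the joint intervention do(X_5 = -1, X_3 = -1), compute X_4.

Under do(X_5 = -1, X_3 = -1), each intervened variable's structural equation is replaced by its fixed value.
X_2 = X_1 - 5  [with X_1=-1]  = -6
X_4 = 2X_3 + 2X_1 + 2X_2  [with X_3=-1, X_1=-1, X_2=-6]  = -16

-16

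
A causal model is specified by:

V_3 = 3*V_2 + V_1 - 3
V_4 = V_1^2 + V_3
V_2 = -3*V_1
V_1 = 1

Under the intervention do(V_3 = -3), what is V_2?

-3

Under do(V_3=-3), the mechanism V_3 = 3*V_2 + V_1 - 3 is discarded; V_3 is fixed at -3.
Since V_2 is not a descendant of the intervened variable, it is unaffected.
V_2 = -3*V_1  [with V_1=1]  = -3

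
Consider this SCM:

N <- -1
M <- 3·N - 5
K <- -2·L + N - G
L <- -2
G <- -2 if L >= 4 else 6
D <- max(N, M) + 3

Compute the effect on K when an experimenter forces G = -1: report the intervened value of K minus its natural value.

7

do(G=-1) replaces the equation G <- -2 if L >= 4 else 6 with the constant G = -1.
K = -2·L + N - G  [with L=-2, N=-1, G=-1]  = 4
Without intervention: G = -2 if L >= 4 else 6  [with L=-2]  = 6; K = -2·L + N - G  [with L=-2, N=-1, G=6]  = -3.
Change = 4 − (-3) = 7.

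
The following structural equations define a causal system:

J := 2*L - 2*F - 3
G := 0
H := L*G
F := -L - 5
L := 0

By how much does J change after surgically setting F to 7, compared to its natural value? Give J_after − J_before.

-24

Intervening sets F = 7 and removes its equation (F := -L - 5).
J = 2*L - 2*F - 3  [with L=0, F=7]  = -17
Without intervention: F = -L - 5  [with L=0]  = -5; J = 2*L - 2*F - 3  [with L=0, F=-5]  = 7.
Change = -17 − 7 = -24.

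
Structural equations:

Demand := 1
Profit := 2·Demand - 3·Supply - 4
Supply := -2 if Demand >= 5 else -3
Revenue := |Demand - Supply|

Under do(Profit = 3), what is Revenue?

Under do(Profit=3), the mechanism Profit := 2·Demand - 3·Supply - 4 is discarded; Profit is fixed at 3.
Since Revenue is not a descendant of the intervened variable, it is unaffected.
Supply = -2 if Demand >= 5 else -3  [with Demand=1]  = -3
Revenue = |Demand - Supply|  [with Demand=1, Supply=-3]  = 4

4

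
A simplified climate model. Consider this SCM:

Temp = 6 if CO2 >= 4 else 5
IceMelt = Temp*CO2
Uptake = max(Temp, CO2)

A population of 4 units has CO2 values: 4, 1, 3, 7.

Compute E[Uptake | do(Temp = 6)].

6.25

Every unit gets Temp=6 under the intervention. Uptake values become 6, 6, 6, 7; E[Uptake|do(Temp=6)] = 6.25.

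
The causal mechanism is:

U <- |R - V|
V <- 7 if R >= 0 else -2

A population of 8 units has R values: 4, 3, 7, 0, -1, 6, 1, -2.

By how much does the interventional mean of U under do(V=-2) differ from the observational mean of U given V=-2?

Every unit gets V=-2 under the intervention. U values become 6, 5, 9, 2, 1, 8, 3, 0; E[U|do(V=-2)] = 4.25.
Observing V=-2 restricts to units where V's equation naturally yields -2: R ∈ {-1, -2}. In that subpopulation U = 1, 0, mean 0.5.
Difference = 4.25 − 0.5 = 3.75.

3.75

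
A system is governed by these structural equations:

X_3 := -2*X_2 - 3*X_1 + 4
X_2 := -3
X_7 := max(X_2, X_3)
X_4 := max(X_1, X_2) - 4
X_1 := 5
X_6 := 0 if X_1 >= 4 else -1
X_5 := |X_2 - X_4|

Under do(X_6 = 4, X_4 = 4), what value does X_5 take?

7

Setting X_6 = 4, X_4 = 4 by intervention discards those variables' equations.
X_5 = |X_2 - X_4|  [with X_2=-3, X_4=4]  = 7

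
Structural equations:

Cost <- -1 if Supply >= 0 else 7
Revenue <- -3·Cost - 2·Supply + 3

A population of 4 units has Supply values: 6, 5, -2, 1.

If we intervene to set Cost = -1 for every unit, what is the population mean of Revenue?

1

The intervention sets Cost=-1 in all 4 units regardless of Supply. Recomputing Revenue per unit gives -6, -4, 10, 4; average 1.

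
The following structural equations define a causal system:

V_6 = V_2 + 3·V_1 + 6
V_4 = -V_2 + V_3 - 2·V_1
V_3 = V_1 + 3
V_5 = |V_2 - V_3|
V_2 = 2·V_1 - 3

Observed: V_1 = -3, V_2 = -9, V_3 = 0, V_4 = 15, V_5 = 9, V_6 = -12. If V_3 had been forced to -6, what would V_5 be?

do(V_3=-6) replaces the equation V_3 = V_1 + 3 with the constant V_3 = -6.
V_2 = 2·V_1 - 3  [with V_1=-3]  = -9
V_5 = |V_2 - V_3|  [with V_2=-9, V_3=-6]  = 3

3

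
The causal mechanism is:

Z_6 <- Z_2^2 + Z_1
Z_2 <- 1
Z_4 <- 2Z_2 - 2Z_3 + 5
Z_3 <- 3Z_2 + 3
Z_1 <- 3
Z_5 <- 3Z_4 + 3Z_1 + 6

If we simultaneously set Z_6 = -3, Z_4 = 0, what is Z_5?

15

Setting Z_6 = -3, Z_4 = 0 by intervention discards those variables' equations.
Z_5 = 3Z_4 + 3Z_1 + 6  [with Z_4=0, Z_1=3]  = 15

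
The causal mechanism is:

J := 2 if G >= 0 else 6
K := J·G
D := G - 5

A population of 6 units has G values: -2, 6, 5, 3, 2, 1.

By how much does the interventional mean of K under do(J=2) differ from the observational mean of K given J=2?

-1.8

The intervention sets J=2 in all 6 units regardless of G. Recomputing K per unit gives -4, 12, 10, 6, 4, 2; average 5.
Conditioning on J=2 selects the 5 unit(s) with G ∈ {6, 5, 3, 2, 1}. Their K values: 12, 10, 6, 4, 2. Mean = 6.8.
Difference = 5 − 6.8 = -1.8.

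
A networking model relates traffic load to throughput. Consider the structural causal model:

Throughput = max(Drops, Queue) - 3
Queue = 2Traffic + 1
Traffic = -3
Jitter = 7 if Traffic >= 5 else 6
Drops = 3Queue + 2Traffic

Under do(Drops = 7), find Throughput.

4

do(Drops=7) replaces the equation Drops = 3Queue + 2Traffic with the constant Drops = 7.
Queue = 2Traffic + 1  [with Traffic=-3]  = -5
Throughput = max(Drops, Queue) - 3  [with Drops=7, Queue=-5]  = 4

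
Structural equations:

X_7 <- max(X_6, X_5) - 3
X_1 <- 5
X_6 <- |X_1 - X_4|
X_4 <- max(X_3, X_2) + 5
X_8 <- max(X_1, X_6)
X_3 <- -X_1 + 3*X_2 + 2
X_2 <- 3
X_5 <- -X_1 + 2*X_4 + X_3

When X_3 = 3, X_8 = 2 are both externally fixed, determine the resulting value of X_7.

11

Under do(X_3 = 3, X_8 = 2), each intervened variable's structural equation is replaced by its fixed value.
X_4 = max(X_3, X_2) + 5  [with X_3=3, X_2=3]  = 8
X_5 = -X_1 + 2*X_4 + X_3  [with X_1=5, X_4=8, X_3=3]  = 14
X_6 = |X_1 - X_4|  [with X_1=5, X_4=8]  = 3
X_7 = max(X_6, X_5) - 3  [with X_6=3, X_5=14]  = 11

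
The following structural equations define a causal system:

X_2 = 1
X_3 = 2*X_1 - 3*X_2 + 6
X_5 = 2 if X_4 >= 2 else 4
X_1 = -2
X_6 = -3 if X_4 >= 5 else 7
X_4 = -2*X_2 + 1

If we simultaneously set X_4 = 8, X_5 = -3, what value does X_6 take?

The joint intervention fixes X_4 = 8, X_5 = -3, removing each variable's own equation.
X_6 = -3 if X_4 >= 5 else 7  [with X_4=8]  = -3

-3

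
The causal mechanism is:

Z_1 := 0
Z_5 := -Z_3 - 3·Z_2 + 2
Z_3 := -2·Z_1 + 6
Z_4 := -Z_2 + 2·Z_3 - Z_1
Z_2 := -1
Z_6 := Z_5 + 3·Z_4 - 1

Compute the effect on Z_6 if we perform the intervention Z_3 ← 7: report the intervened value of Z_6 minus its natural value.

5

The intervention breaks the incoming arrows to Z_3: Z_3 := -2·Z_1 + 6 no longer applies, and Z_3 = 7.
Z_4 = -Z_2 + 2·Z_3 - Z_1  [with Z_2=-1, Z_3=7, Z_1=0]  = 15
Z_5 = -Z_3 - 3·Z_2 + 2  [with Z_3=7, Z_2=-1]  = -2
Z_6 = Z_5 + 3·Z_4 - 1  [with Z_5=-2, Z_4=15]  = 42
Without intervention: Z_3 = -2·Z_1 + 6  [with Z_1=0]  = 6; Z_4 = -Z_2 + 2·Z_3 - Z_1  [with Z_2=-1, Z_3=6, Z_1=0]  = 13; Z_5 = -Z_3 - 3·Z_2 + 2  [with Z_3=6, Z_2=-1]  = -1; Z_6 = Z_5 + 3·Z_4 - 1  [with Z_5=-1, Z_4=13]  = 37.
Change = 42 − 37 = 5.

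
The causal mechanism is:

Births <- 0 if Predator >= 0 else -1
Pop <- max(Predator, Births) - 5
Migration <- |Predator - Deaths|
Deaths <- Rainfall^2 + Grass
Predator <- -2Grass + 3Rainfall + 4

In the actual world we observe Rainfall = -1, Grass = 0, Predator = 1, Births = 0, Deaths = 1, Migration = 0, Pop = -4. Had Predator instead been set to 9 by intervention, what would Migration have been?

8

The intervention breaks the incoming arrows to Predator: Predator <- -2Grass + 3Rainfall + 4 no longer applies, and Predator = 9.
Deaths = Rainfall^2 + Grass  [with Rainfall=-1, Grass=0]  = 1
Migration = |Predator - Deaths|  [with Predator=9, Deaths=1]  = 8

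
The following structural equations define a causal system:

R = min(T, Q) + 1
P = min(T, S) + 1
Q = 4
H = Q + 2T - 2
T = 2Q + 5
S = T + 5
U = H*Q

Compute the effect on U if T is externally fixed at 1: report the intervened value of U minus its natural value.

-96

Under do(T=1), the mechanism T = 2Q + 5 is discarded; T is fixed at 1.
H = Q + 2T - 2  [with Q=4, T=1]  = 4
U = H*Q  [with H=4, Q=4]  = 16
Without intervention: T = 2Q + 5  [with Q=4]  = 13; H = Q + 2T - 2  [with Q=4, T=13]  = 28; U = H*Q  [with H=28, Q=4]  = 112.
Change = 16 − 112 = -96.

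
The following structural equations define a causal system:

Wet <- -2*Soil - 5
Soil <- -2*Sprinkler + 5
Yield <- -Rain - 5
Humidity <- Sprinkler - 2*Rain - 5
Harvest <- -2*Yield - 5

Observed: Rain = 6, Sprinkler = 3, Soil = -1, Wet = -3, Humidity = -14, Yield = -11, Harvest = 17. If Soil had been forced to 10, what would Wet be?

The intervention breaks the incoming arrows to Soil: Soil <- -2*Sprinkler + 5 no longer applies, and Soil = 10.
Wet = -2*Soil - 5  [with Soil=10]  = -25

-25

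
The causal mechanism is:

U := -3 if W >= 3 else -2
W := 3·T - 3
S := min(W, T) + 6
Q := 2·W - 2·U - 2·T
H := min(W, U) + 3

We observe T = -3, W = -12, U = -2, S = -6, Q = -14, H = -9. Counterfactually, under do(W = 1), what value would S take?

3

Under do(W=1), the mechanism W := 3·T - 3 is discarded; W is fixed at 1.
S = min(W, T) + 6  [with W=1, T=-3]  = 3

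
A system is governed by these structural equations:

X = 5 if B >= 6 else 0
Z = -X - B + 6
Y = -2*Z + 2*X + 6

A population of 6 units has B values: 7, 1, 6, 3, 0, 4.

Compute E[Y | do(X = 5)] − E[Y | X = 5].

Every unit gets X=5 under the intervention. Y values become 28, 16, 26, 20, 14, 22; E[Y|do(X=5)] = 21.
Conditioning on X=5 selects the 2 unit(s) with B ∈ {7, 6}. Their Y values: 28, 26. Mean = 27.
Difference = 21 − 27 = -6.

-6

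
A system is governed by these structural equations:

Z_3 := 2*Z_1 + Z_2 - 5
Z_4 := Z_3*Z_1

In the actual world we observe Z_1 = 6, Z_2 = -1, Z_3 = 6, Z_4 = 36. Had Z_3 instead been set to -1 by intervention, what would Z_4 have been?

-6

The intervention breaks the incoming arrows to Z_3: Z_3 := 2*Z_1 + Z_2 - 5 no longer applies, and Z_3 = -1.
Z_4 = Z_3*Z_1  [with Z_3=-1, Z_1=6]  = -6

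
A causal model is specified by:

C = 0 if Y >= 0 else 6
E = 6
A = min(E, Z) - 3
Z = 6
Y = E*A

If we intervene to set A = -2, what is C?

6

do(A=-2) replaces the equation A = min(E, Z) - 3 with the constant A = -2.
Y = E*A  [with E=6, A=-2]  = -12
C = 0 if Y >= 0 else 6  [with Y=-12]  = 6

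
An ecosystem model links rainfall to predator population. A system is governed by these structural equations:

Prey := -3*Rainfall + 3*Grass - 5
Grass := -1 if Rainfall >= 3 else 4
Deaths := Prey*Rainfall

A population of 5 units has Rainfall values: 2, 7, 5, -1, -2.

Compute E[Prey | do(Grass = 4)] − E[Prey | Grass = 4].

do(Grass=4) breaks Grass's dependence on Rainfall. With Grass=4 fixed, Prey across the units is 1, -14, -8, 10, 13, mean 0.4.
Conditioning on Grass=4 selects the 3 unit(s) with Rainfall ∈ {2, -1, -2}. Their Prey values: 1, 10, 13. Mean = 8.
Difference = 0.4 − 8 = -7.6.

-7.6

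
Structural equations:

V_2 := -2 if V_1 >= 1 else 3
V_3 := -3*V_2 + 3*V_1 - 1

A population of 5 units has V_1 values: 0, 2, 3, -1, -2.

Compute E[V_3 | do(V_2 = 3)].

The intervention sets V_2=3 in all 5 units regardless of V_1. Recomputing V_3 per unit gives -10, -4, -1, -13, -16; average -8.8.

-8.8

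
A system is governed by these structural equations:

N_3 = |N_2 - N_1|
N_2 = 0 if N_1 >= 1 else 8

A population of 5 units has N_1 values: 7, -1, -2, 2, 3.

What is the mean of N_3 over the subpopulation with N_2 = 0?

E[N_3|N_2=0] averages over only the 3 units with N_2=0 (N_1 = 7, 2, 3): N_3 = 7, 2, 3, mean 4.

4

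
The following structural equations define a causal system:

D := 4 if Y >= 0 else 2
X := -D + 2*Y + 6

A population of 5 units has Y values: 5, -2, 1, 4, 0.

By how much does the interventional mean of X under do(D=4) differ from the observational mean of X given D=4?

-1.8

Under do(D=4), D's equation is replaced by D=4 for every unit. Per-unit X: 12, -2, 4, 10, 2. Mean = 5.2.
Conditioning on D=4 selects the 4 unit(s) with Y ∈ {5, 1, 4, 0}. Their X values: 12, 4, 10, 2. Mean = 7.
Difference = 5.2 − 7 = -1.8.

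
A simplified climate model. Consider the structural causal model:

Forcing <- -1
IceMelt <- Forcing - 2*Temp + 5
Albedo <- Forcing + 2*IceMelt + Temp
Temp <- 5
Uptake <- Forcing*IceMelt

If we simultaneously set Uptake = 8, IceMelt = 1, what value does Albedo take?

Under do(Uptake = 8, IceMelt = 1), each intervened variable's structural equation is replaced by its fixed value.
Albedo = Forcing + 2*IceMelt + Temp  [with Forcing=-1, IceMelt=1, Temp=5]  = 6

6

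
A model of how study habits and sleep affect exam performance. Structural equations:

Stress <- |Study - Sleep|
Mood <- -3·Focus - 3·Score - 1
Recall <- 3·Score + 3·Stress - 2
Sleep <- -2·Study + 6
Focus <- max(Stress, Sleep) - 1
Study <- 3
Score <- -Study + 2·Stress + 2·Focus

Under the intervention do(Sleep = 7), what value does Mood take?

-70

Under do(Sleep=7), the mechanism Sleep <- -2·Study + 6 is discarded; Sleep is fixed at 7.
Stress = |Study - Sleep|  [with Study=3, Sleep=7]  = 4
Focus = max(Stress, Sleep) - 1  [with Stress=4, Sleep=7]  = 6
Score = -Study + 2·Stress + 2·Focus  [with Study=3, Stress=4, Focus=6]  = 17
Mood = -3·Focus - 3·Score - 1  [with Focus=6, Score=17]  = -70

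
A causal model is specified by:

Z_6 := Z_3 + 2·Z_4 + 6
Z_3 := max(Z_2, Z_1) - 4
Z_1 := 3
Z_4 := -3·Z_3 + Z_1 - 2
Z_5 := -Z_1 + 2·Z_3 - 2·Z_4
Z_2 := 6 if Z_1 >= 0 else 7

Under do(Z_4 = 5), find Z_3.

Under do(Z_4=5), the mechanism Z_4 := -3·Z_3 + Z_1 - 2 is discarded; Z_4 is fixed at 5.
Since Z_3 is not a descendant of the intervened variable, it is unaffected.
Z_2 = 6 if Z_1 >= 0 else 7  [with Z_1=3]  = 6
Z_3 = max(Z_2, Z_1) - 4  [with Z_2=6, Z_1=3]  = 2

2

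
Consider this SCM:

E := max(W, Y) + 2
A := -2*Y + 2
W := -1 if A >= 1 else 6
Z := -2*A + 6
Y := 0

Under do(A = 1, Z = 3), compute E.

2

Setting A = 1, Z = 3 by intervention discards those variables' equations.
W = -1 if A >= 1 else 6  [with A=1]  = -1
E = max(W, Y) + 2  [with W=-1, Y=0]  = 2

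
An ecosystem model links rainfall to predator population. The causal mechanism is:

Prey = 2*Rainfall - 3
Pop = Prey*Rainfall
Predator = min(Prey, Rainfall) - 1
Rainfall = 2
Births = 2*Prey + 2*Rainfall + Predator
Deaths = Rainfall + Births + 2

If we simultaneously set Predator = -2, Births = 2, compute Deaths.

Setting Predator = -2, Births = 2 by intervention discards those variables' equations.
Deaths = Rainfall + Births + 2  [with Rainfall=2, Births=2]  = 6

6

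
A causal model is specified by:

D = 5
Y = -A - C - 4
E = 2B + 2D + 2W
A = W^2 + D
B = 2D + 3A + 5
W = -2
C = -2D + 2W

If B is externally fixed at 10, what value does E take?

26

The intervention breaks the incoming arrows to B: B = 2D + 3A + 5 no longer applies, and B = 10.
E = 2B + 2D + 2W  [with B=10, D=5, W=-2]  = 26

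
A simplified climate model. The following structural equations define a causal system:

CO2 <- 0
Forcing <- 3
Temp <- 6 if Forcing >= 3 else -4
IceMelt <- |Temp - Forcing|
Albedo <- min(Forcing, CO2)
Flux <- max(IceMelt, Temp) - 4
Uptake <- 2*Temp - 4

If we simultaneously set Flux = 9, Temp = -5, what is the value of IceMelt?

8

Under do(Flux = 9, Temp = -5), each intervened variable's structural equation is replaced by its fixed value.
IceMelt = |Temp - Forcing|  [with Temp=-5, Forcing=3]  = 8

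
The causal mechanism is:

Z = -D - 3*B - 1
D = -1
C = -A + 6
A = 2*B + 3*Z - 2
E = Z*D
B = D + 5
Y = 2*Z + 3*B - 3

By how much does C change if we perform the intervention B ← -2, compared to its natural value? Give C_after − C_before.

Under do(B=-2), the mechanism B = D + 5 is discarded; B is fixed at -2.
Z = -D - 3*B - 1  [with D=-1, B=-2]  = 6
A = 2*B + 3*Z - 2  [with B=-2, Z=6]  = 12
C = -A + 6  [with A=12]  = -6
Without intervention: B = D + 5  [with D=-1]  = 4; Z = -D - 3*B - 1  [with D=-1, B=4]  = -12; A = 2*B + 3*Z - 2  [with B=4, Z=-12]  = -30; C = -A + 6  [with A=-30]  = 36.
Change = -6 − 36 = -42.

-42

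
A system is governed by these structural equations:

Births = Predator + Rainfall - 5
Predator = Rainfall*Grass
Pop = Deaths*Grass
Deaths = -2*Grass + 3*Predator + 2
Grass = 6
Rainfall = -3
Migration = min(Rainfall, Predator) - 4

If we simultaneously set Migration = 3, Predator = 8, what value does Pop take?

84

Under do(Migration = 3, Predator = 8), each intervened variable's structural equation is replaced by its fixed value.
Deaths = -2*Grass + 3*Predator + 2  [with Grass=6, Predator=8]  = 14
Pop = Deaths*Grass  [with Deaths=14, Grass=6]  = 84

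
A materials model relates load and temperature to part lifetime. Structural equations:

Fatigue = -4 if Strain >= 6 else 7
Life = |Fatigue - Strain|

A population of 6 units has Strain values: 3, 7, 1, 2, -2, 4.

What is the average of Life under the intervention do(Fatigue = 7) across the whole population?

Under do(Fatigue=7), Fatigue's equation is replaced by Fatigue=7 for every unit. Per-unit Life: 4, 0, 6, 5, 9, 3. Mean = 4.5.

4.5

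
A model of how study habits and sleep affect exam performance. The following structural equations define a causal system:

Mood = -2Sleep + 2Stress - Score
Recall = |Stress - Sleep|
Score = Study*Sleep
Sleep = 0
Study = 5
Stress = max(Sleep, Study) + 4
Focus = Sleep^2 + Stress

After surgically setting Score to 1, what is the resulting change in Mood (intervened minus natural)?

-1

The intervention breaks the incoming arrows to Score: Score = Study*Sleep no longer applies, and Score = 1.
Stress = max(Sleep, Study) + 4  [with Sleep=0, Study=5]  = 9
Mood = -2Sleep + 2Stress - Score  [with Sleep=0, Stress=9, Score=1]  = 17
Without intervention: Stress = max(Sleep, Study) + 4  [with Sleep=0, Study=5]  = 9; Score = Study*Sleep  [with Study=5, Sleep=0]  = 0; Mood = -2Sleep + 2Stress - Score  [with Sleep=0, Stress=9, Score=0]  = 18.
Change = 17 − 18 = -1.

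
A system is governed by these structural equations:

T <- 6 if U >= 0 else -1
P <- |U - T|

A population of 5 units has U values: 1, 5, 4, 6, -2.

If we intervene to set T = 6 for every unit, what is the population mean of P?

3.2

The intervention sets T=6 in all 5 units regardless of U. Recomputing P per unit gives 5, 1, 2, 0, 8; average 3.2.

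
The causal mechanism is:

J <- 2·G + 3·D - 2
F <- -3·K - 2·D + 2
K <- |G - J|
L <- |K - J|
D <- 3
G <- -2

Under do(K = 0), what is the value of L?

Intervening sets K = 0 and removes its equation (K <- |G - J|).
J = 2·G + 3·D - 2  [with G=-2, D=3]  = 3
L = |K - J|  [with K=0, J=3]  = 3

3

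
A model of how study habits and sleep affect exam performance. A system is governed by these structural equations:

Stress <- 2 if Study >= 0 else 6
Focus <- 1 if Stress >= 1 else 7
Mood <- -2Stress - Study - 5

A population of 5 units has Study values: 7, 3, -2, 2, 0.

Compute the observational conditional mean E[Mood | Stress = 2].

Conditioning on Stress=2 selects the 4 unit(s) with Study ∈ {7, 3, 2, 0}. Their Mood values: -16, -12, -11, -9. Mean = -12.

-12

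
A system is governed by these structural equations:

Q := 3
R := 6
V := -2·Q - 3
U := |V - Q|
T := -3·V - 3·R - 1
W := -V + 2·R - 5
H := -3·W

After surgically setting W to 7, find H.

-21

Intervening sets W = 7 and removes its equation (W := -V + 2·R - 5).
H = -3·W  [with W=7]  = -21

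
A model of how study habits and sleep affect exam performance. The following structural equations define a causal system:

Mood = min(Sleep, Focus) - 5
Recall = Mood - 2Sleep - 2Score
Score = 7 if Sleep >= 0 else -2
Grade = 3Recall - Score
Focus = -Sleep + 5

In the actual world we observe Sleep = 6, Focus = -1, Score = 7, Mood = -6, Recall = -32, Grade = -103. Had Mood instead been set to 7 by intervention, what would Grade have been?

Under do(Mood=7), the mechanism Mood = min(Sleep, Focus) - 5 is discarded; Mood is fixed at 7.
Score = 7 if Sleep >= 0 else -2  [with Sleep=6]  = 7
Recall = Mood - 2Sleep - 2Score  [with Mood=7, Sleep=6, Score=7]  = -19
Grade = 3Recall - Score  [with Recall=-19, Score=7]  = -64

-64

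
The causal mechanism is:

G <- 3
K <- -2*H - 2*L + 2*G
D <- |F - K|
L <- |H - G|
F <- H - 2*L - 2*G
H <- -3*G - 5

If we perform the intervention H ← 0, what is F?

-12

do(H=0) replaces the equation H <- -3*G - 5 with the constant H = 0.
L = |H - G|  [with H=0, G=3]  = 3
F = H - 2*L - 2*G  [with H=0, L=3, G=3]  = -12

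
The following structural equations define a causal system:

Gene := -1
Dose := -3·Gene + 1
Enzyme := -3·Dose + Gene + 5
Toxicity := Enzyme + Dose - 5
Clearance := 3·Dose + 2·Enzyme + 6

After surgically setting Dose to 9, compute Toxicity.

-19

Under do(Dose=9), the mechanism Dose := -3·Gene + 1 is discarded; Dose is fixed at 9.
Enzyme = -3·Dose + Gene + 5  [with Dose=9, Gene=-1]  = -23
Toxicity = Enzyme + Dose - 5  [with Enzyme=-23, Dose=9]  = -19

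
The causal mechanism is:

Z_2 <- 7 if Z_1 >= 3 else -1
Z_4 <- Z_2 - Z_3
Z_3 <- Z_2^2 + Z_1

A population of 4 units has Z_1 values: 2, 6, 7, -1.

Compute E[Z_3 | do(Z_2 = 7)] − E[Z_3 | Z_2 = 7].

do(Z_2=7) breaks Z_2's dependence on Z_1. With Z_2=7 fixed, Z_3 across the units is 51, 55, 56, 48, mean 52.5.
E[Z_3|Z_2=7] averages over only the 2 units with Z_2=7 (Z_1 = 6, 7): Z_3 = 55, 56, mean 55.5.
Difference = 52.5 − 55.5 = -3.

-3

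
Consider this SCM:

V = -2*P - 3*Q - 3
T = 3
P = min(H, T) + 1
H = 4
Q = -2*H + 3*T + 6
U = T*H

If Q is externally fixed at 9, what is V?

-38

Under do(Q=9), the mechanism Q = -2*H + 3*T + 6 is discarded; Q is fixed at 9.
P = min(H, T) + 1  [with H=4, T=3]  = 4
V = -2*P - 3*Q - 3  [with P=4, Q=9]  = -38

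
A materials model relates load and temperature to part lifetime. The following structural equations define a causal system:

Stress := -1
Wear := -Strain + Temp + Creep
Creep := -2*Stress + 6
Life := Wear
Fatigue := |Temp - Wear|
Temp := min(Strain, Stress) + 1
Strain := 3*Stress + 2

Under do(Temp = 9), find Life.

18

The intervention breaks the incoming arrows to Temp: Temp := min(Strain, Stress) + 1 no longer applies, and Temp = 9.
Strain = 3*Stress + 2  [with Stress=-1]  = -1
Creep = -2*Stress + 6  [with Stress=-1]  = 8
Wear = -Strain + Temp + Creep  [with Strain=-1, Temp=9, Creep=8]  = 18
Life = Wear  [with Wear=18]  = 18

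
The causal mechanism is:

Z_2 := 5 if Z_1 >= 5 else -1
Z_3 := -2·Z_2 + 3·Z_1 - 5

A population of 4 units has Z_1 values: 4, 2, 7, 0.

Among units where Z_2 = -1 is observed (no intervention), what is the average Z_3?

3

Observing Z_2=-1 restricts to units where Z_2's equation naturally yields -1: Z_1 ∈ {4, 2, 0}. In that subpopulation Z_3 = 9, 3, -3, mean 3.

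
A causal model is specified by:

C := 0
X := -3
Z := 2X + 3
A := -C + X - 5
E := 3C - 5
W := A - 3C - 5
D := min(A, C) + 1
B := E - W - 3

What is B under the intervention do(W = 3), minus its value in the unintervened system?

-16

Intervening sets W = 3 and removes its equation (W := A - 3C - 5).
E = 3C - 5  [with C=0]  = -5
B = E - W - 3  [with E=-5, W=3]  = -11
Without intervention: A = -C + X - 5  [with C=0, X=-3]  = -8; E = 3C - 5  [with C=0]  = -5; W = A - 3C - 5  [with A=-8, C=0]  = -13; B = E - W - 3  [with E=-5, W=-13]  = 5.
Change = -11 − 5 = -16.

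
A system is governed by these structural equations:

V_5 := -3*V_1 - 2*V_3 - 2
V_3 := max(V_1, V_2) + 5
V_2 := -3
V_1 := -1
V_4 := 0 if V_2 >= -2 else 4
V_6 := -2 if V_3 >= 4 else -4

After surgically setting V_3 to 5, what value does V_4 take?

4

The intervention breaks the incoming arrows to V_3: V_3 := max(V_1, V_2) + 5 no longer applies, and V_3 = 5.
V_4 is not downstream of the intervention, so its value is determined by the original equations.
V_4 = 0 if V_2 >= -2 else 4  [with V_2=-3]  = 4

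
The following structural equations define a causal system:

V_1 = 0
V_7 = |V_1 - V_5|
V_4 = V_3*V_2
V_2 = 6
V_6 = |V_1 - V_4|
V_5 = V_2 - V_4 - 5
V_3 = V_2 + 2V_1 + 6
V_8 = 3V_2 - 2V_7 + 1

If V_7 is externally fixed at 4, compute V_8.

do(V_7=4) replaces the equation V_7 = |V_1 - V_5| with the constant V_7 = 4.
V_8 = 3V_2 - 2V_7 + 1  [with V_2=6, V_7=4]  = 11

11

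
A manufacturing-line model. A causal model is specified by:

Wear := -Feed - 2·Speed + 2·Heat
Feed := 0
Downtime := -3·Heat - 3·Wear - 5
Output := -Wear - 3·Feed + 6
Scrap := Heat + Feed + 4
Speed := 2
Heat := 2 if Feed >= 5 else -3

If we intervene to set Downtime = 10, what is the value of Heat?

-3

Intervening sets Downtime = 10 and removes its equation (Downtime := -3·Heat - 3·Wear - 5).
Heat is not downstream of the intervention, so its value is determined by the original equations.
Heat = 2 if Feed >= 5 else -3  [with Feed=0]  = -3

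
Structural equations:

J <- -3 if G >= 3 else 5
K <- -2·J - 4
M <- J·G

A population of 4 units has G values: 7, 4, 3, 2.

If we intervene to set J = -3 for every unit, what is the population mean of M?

-12

Every unit gets J=-3 under the intervention. M values become -21, -12, -9, -6; E[M|do(J=-3)] = -12.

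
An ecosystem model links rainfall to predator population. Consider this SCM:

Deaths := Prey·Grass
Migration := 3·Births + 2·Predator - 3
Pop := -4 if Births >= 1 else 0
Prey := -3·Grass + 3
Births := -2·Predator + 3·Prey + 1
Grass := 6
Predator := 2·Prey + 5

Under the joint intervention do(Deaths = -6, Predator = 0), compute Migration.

-135

The joint intervention fixes Deaths = -6, Predator = 0, removing each variable's own equation.
Prey = -3·Grass + 3  [with Grass=6]  = -15
Births = -2·Predator + 3·Prey + 1  [with Predator=0, Prey=-15]  = -44
Migration = 3·Births + 2·Predator - 3  [with Births=-44, Predator=0]  = -135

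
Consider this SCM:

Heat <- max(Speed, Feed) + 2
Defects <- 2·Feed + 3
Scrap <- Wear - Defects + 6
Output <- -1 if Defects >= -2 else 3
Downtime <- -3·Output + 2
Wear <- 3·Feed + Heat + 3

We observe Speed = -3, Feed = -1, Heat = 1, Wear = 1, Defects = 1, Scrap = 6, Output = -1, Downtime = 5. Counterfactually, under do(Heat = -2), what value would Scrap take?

3

The intervention breaks the incoming arrows to Heat: Heat <- max(Speed, Feed) + 2 no longer applies, and Heat = -2.
Wear = 3·Feed + Heat + 3  [with Feed=-1, Heat=-2]  = -2
Defects = 2·Feed + 3  [with Feed=-1]  = 1
Scrap = Wear - Defects + 6  [with Wear=-2, Defects=1]  = 3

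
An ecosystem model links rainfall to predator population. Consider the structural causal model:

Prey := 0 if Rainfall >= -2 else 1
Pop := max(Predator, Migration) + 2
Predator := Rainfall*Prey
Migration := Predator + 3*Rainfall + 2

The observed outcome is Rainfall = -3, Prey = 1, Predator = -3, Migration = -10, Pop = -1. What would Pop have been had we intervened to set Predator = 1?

do(Predator=1) replaces the equation Predator := Rainfall*Prey with the constant Predator = 1.
Migration = Predator + 3*Rainfall + 2  [with Predator=1, Rainfall=-3]  = -6
Pop = max(Predator, Migration) + 2  [with Predator=1, Migration=-6]  = 3

3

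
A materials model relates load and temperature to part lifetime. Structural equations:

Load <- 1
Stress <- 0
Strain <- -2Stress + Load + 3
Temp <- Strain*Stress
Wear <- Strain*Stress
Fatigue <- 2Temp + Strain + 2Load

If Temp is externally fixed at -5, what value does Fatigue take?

Under do(Temp=-5), the mechanism Temp <- Strain*Stress is discarded; Temp is fixed at -5.
Strain = -2Stress + Load + 3  [with Stress=0, Load=1]  = 4
Fatigue = 2Temp + Strain + 2Load  [with Temp=-5, Strain=4, Load=1]  = -4

-4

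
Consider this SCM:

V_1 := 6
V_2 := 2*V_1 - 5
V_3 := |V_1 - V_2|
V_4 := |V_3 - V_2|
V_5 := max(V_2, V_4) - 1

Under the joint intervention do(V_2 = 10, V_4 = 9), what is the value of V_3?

4

The joint intervention fixes V_2 = 10, V_4 = 9, removing each variable's own equation.
V_3 = |V_1 - V_2|  [with V_1=6, V_2=10]  = 4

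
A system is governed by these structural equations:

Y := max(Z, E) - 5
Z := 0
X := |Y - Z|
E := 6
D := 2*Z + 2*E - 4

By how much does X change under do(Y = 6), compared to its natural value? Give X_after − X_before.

do(Y=6) replaces the equation Y := max(Z, E) - 5 with the constant Y = 6.
X = |Y - Z|  [with Y=6, Z=0]  = 6
Without intervention: Y = max(Z, E) - 5  [with Z=0, E=6]  = 1; X = |Y - Z|  [with Y=1, Z=0]  = 1.
Change = 6 − 1 = 5.

5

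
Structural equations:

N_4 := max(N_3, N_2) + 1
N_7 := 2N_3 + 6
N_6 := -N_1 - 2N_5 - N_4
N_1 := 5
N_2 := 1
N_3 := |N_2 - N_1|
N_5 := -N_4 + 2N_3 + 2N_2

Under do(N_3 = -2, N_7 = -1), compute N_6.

1

Under do(N_3 = -2, N_7 = -1), each intervened variable's structural equation is replaced by its fixed value.
N_4 = max(N_3, N_2) + 1  [with N_3=-2, N_2=1]  = 2
N_5 = -N_4 + 2N_3 + 2N_2  [with N_4=2, N_3=-2, N_2=1]  = -4
N_6 = -N_1 - 2N_5 - N_4  [with N_1=5, N_5=-4, N_4=2]  = 1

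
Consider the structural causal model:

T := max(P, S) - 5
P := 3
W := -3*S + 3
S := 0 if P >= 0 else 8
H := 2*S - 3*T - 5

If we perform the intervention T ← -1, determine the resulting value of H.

-2

The intervention breaks the incoming arrows to T: T := max(P, S) - 5 no longer applies, and T = -1.
S = 0 if P >= 0 else 8  [with P=3]  = 0
H = 2*S - 3*T - 5  [with S=0, T=-1]  = -2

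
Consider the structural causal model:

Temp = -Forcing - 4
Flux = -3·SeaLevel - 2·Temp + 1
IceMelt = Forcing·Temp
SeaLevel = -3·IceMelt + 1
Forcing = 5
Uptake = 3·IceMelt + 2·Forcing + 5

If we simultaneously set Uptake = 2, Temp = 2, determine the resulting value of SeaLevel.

Under do(Uptake = 2, Temp = 2), each intervened variable's structural equation is replaced by its fixed value.
IceMelt = Forcing·Temp  [with Forcing=5, Temp=2]  = 10
SeaLevel = -3·IceMelt + 1  [with IceMelt=10]  = -29

-29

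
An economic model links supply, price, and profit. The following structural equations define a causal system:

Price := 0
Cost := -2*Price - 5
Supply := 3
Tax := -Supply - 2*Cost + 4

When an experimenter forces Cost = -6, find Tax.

The intervention breaks the incoming arrows to Cost: Cost := -2*Price - 5 no longer applies, and Cost = -6.
Tax = -Supply - 2*Cost + 4  [with Supply=3, Cost=-6]  = 13

13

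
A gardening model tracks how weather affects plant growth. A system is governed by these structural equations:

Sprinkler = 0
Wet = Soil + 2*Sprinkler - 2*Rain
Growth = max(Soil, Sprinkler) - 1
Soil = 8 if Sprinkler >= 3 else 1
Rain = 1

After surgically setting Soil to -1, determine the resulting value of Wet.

The intervention breaks the incoming arrows to Soil: Soil = 8 if Sprinkler >= 3 else 1 no longer applies, and Soil = -1.
Wet = Soil + 2*Sprinkler - 2*Rain  [with Soil=-1, Sprinkler=0, Rain=1]  = -3

-3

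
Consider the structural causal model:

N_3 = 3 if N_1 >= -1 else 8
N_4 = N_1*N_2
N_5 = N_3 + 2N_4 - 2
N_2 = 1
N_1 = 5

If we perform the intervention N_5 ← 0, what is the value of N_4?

The intervention breaks the incoming arrows to N_5: N_5 = N_3 + 2N_4 - 2 no longer applies, and N_5 = 0.
Since N_4 is not a descendant of the intervened variable, it is unaffected.
N_4 = N_1*N_2  [with N_1=5, N_2=1]  = 5

5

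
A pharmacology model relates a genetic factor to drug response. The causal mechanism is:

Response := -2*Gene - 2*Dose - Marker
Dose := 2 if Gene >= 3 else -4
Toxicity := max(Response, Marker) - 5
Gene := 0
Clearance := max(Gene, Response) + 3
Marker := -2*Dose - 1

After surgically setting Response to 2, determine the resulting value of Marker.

Under do(Response=2), the mechanism Response := -2*Gene - 2*Dose - Marker is discarded; Response is fixed at 2.
Since Marker is not a descendant of the intervened variable, it is unaffected.
Dose = 2 if Gene >= 3 else -4  [with Gene=0]  = -4
Marker = -2*Dose - 1  [with Dose=-4]  = 7

7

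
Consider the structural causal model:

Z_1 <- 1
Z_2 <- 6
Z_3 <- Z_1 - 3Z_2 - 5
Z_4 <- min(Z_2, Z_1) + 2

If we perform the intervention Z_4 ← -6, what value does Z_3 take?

-22

Under do(Z_4=-6), the mechanism Z_4 <- min(Z_2, Z_1) + 2 is discarded; Z_4 is fixed at -6.
Since Z_3 is not a descendant of the intervened variable, it is unaffected.
Z_3 = Z_1 - 3Z_2 - 5  [with Z_1=1, Z_2=6]  = -22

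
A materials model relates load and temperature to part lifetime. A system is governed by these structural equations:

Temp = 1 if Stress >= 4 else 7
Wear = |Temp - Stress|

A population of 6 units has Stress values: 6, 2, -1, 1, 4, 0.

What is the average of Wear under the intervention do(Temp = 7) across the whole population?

5

do(Temp=7) breaks Temp's dependence on Stress. With Temp=7 fixed, Wear across the units is 1, 5, 8, 6, 3, 7, mean 5.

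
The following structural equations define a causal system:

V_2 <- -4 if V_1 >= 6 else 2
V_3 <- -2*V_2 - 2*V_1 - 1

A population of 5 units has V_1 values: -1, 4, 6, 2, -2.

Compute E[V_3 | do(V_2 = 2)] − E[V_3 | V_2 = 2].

The intervention sets V_2=2 in all 5 units regardless of V_1. Recomputing V_3 per unit gives -3, -13, -17, -9, -1; average -8.6.
Observing V_2=2 restricts to units where V_2's equation naturally yields 2: V_1 ∈ {-1, 4, 2, -2}. In that subpopulation V_3 = -3, -13, -9, -1, mean -6.5.
Difference = -8.6 − (-6.5) = -2.1.

-2.1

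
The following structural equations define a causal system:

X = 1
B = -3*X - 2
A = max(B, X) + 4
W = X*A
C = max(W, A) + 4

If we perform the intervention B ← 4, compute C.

do(B=4) replaces the equation B = -3*X - 2 with the constant B = 4.
A = max(B, X) + 4  [with B=4, X=1]  = 8
W = X*A  [with X=1, A=8]  = 8
C = max(W, A) + 4  [with W=8, A=8]  = 12

12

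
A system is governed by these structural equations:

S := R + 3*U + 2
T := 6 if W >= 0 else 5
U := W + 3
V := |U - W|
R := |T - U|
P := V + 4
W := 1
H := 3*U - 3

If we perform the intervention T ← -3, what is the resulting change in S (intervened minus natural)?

5

do(T=-3) replaces the equation T := 6 if W >= 0 else 5 with the constant T = -3.
U = W + 3  [with W=1]  = 4
R = |T - U|  [with T=-3, U=4]  = 7
S = R + 3*U + 2  [with R=7, U=4]  = 21
Without intervention: U = W + 3  [with W=1]  = 4; T = 6 if W >= 0 else 5  [with W=1]  = 6; R = |T - U|  [with T=6, U=4]  = 2; S = R + 3*U + 2  [with R=2, U=4]  = 16.
Change = 21 − 16 = 5.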